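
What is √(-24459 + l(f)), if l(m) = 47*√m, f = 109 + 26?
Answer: √(-24459 + 141*√15) ≈ 154.64*I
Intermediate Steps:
f = 135
√(-24459 + l(f)) = √(-24459 + 47*√135) = √(-24459 + 47*(3*√15)) = √(-24459 + 141*√15)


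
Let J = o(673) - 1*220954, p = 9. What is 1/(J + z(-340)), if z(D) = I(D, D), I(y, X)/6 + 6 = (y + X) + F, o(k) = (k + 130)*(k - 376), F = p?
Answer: 1/13475 ≈ 7.4212e-5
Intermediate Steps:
F = 9
o(k) = (-376 + k)*(130 + k) (o(k) = (130 + k)*(-376 + k) = (-376 + k)*(130 + k))
I(y, X) = 18 + 6*X + 6*y (I(y, X) = -36 + 6*((y + X) + 9) = -36 + 6*((X + y) + 9) = -36 + 6*(9 + X + y) = -36 + (54 + 6*X + 6*y) = 18 + 6*X + 6*y)
z(D) = 18 + 12*D (z(D) = 18 + 6*D + 6*D = 18 + 12*D)
J = 17537 (J = (-48880 + 673**2 - 246*673) - 1*220954 = (-48880 + 452929 - 165558) - 220954 = 238491 - 220954 = 17537)
1/(J + z(-340)) = 1/(17537 + (18 + 12*(-340))) = 1/(17537 + (18 - 4080)) = 1/(17537 - 4062) = 1/13475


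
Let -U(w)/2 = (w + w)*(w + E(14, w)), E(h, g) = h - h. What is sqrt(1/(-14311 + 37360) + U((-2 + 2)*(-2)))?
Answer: sqrt(2561)/7683 ≈ 0.0065868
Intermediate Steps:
E(h, g) = 0
U(w) = -4*w**2 (U(w) = -2*(w + w)*(w + 0) = -2*2*w*w = -4*w**2)
sqrt(1/(-14311 + 37360) + U((-2 + 2)*(-2))) = sqrt(1/(-14311 + 37360) - 4*4*(-2 + 2)**2) = sqrt(1/23049 - 4*(0*(-2))**2) = sqrt(1/23049 - 4*0**2) = sqrt(1/23049 - 4*0) = sqrt(1/23049 + 0) = sqrt(1/23049) = sqrt(2561)/7683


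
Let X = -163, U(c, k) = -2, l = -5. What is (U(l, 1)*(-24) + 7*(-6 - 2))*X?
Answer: 1304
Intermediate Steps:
(U(l, 1)*(-24) + 7*(-6 - 2))*X = (-2*(-24) + 7*(-6 - 2))*(-163) = (48 + 7*(-8))*(-163) = (48 - 56)*(-163) = -8*(-163) = 1304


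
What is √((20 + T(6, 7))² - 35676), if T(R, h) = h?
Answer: 3*I*√3883 ≈ 186.94*I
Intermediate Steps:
√((20 + T(6, 7))² - 35676) = √((20 + 7)² - 35676) = √(27² - 35676) = √(729 - 35676) = √(-34947) = 3*I*√3883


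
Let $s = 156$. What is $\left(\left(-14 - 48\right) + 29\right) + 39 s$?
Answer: $6051$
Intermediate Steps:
$\left(\left(-14 - 48\right) + 29\right) + 39 s = \left(\left(-14 - 48\right) + 29\right) + 39 \cdot 156 = \left(-62 + 29\right) + 6084 = -33 + 6084 = 6051$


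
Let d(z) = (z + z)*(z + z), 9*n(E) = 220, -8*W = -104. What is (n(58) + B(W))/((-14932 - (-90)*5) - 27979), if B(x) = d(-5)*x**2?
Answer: -152320/382149 ≈ -0.39859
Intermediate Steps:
W = 13 (W = -1/8*(-104) = 13)
n(E) = 220/9 (n(E) = (1/9)*220 = 220/9)
d(z) = 4*z**2 (d(z) = (2*z)*(2*z) = 4*z**2)
B(x) = 100*x**2 (B(x) = (4*(-5)**2)*x**2 = (4*25)*x**2 = 100*x**2)
(n(58) + B(W))/((-14932 - (-90)*5) - 27979) = (220/9 + 100*13**2)/((-14932 - (-90)*5) - 27979) = (220/9 + 100*169)/((-14932 - 1*(-450)) - 27979) = (220/9 + 16900)/((-14932 + 450) - 27979) = 152320/(9*(-14482 - 27979)) = (152320/9)/(-42461) = (152320/9)*(-1/42461) = -152320/382149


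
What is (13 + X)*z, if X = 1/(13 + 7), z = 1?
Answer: 261/20 ≈ 13.050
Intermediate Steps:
X = 1/20 ≈ 0.050000
(13 + X)*z = (13 + 1/20)*1 = (261/20)*1 = 261/20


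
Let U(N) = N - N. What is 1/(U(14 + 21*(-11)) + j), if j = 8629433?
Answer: 1/8629433 ≈ 1.1588e-7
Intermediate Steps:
U(N) = 0
1/(U(14 + 21*(-11)) + j) = 1/(0 + 8629433) = 1/8629433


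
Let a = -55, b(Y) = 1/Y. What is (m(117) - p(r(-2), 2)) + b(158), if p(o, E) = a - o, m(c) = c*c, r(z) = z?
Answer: 2171237/158 ≈ 13742.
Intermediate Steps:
m(c) = c²
p(o, E) = -55 - o
(m(117) - p(r(-2), 2)) + b(158) = (117² - (-55 - 1*(-2))) + 1/158 = (13689 - (-55 + 2)) + 1/158 = (13689 - 1*(-53)) + 1/158 = (13689 + 53) + 1/158 = 13742 + 1/158 = 2171237/158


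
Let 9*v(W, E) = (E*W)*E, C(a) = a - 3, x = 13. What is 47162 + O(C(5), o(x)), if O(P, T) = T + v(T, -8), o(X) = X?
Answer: 425407/9 ≈ 47267.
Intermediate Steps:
C(a) = -3 + a
v(W, E) = W*E**2/9 (v(W, E) = ((E*W)*E)/9 = (W*E**2)/9 = W*E**2/9)
O(P, T) = 73*T/9 (O(P, T) = T + (1/9)*T*(-8)**2 = T + (1/9)*T*64 = T + 64*T/9 = 73*T/9)
47162 + O(C(5), o(x)) = 47162 + (73/9)*13 = 47162 + 949/9 = 425407/9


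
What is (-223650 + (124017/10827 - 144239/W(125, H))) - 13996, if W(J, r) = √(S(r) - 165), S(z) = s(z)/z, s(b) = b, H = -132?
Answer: -857623075/3609 + 144239*I*√41/82 ≈ -2.3763e+5 + 11263.0*I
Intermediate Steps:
S(z) = 1 (S(z) = z/z = 1)
W(J, r) = 2*I*√41 (W(J, r) = √(1 - 165) = √(-164) = 2*I*√41)
(-223650 + (124017/10827 - 144239/W(125, H))) - 13996 = (-223650 + (124017/10827 - 144239*(-I*√41/82))) - 13996 = (-223650 + (124017*(1/10827) - (-144239)*I*√41/82)) - 13996 = (-223650 + (41339/3609 + 144239*I*√41/82)) - 13996 = (-807111511/3609 + 144239*I*√41/82) - 13996 = -857623075/3609 + 144239*I*√41/82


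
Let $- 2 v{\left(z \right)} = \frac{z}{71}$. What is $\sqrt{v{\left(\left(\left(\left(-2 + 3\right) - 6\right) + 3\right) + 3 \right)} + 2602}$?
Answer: $\frac{\sqrt{52466586}}{142} \approx 51.01$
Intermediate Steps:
$v{\left(z \right)} = - \frac{z}{142}$ ($v{\left(z \right)} = - \frac{z \frac{1}{71}}{2} = - \frac{\frac{1}{71} z}{2} = - \frac{z}{142}$)
$\sqrt{v{\left(\left(\left(\left(-2 + 3\right) - 6\right) + 3\right) + 3 \right)} + 2602} = \sqrt{- \frac{\left(\left(\left(-2 + 3\right) - 6\right) + 3\right) + 3}{142} + 2602} = \sqrt{- \frac{\left(\left(1 - 6\right) + 3\right) + 3}{142} + 2602} = \sqrt{- \frac{\left(-5 + 3\right) + 3}{142} + 2602} = \sqrt{- \frac{-2 + 3}{142} + 2602} = \sqrt{\left(- \frac{1}{142}\right) 1 + 2602} = \sqrt{- \frac{1}{142} + 2602} = \sqrt{\frac{369483}{142}} = \frac{\sqrt{52466586}}{142}$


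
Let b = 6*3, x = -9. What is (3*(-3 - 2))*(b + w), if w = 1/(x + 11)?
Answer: -555/2 ≈ -277.50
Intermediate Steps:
w = ½ (w = 1/(-9 + 11) = 1/2 = ½ ≈ 0.50000)
b = 18
(3*(-3 - 2))*(b + w) = (3*(-3 - 2))*(18 + ½) = (3*(-5))*(37/2) = -15*37/2 = -555/2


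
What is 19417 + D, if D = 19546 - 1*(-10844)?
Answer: 49807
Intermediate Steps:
D = 30390 (D = 19546 + 10844 = 30390)
19417 + D = 19417 + 30390 = 49807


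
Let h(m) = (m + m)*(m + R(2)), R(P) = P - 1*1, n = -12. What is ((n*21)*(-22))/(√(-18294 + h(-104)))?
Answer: 2772*√3130/1565 ≈ 99.095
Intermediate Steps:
R(P) = -1 + P (R(P) = P - 1 = -1 + P)
h(m) = 2*m*(1 + m) (h(m) = (m + m)*(m + (-1 + 2)) = (2*m)*(m + 1) = (2*m)*(1 + m) = 2*m*(1 + m))
((n*21)*(-22))/(√(-18294 + h(-104))) = (-12*21*(-22))/(√(-18294 + 2*(-104)*(1 - 104))) = (-252*(-22))/(√(-18294 + 2*(-104)*(-103))) = 5544/(√(-18294 + 21424)) = 5544/(√3130) = 5544*(√3130/3130) = 2772*√3130/1565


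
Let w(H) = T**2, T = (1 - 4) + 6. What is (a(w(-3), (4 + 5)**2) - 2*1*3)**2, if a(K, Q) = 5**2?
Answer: 361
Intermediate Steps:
T = 3 (T = -3 + 6 = 3)
w(H) = 9 (w(H) = 3**2 = 9)
a(K, Q) = 25
(a(w(-3), (4 + 5)**2) - 2*1*3)**2 = (25 - 2*1*3)**2 = (25 - 2*3)**2 = (25 - 6)**2 = 19**2 = 361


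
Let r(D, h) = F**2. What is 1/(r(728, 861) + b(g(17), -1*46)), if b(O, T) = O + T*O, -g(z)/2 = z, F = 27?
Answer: 1/2259 ≈ 0.00044267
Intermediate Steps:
g(z) = -2*z
b(O, T) = O + O*T
r(D, h) = 729 (r(D, h) = 27**2 = 729)
1/(r(728, 861) + b(g(17), -1*46)) = 1/(729 + (-2*17)*(1 - 1*46)) = 1/(729 - 34*(1 - 46)) = 1/(729 - 34*(-45)) = 1/(729 + 1530) = 1/2259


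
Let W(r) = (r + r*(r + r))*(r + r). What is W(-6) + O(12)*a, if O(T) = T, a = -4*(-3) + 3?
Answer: -612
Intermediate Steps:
a = 15 (a = 12 + 3 = 15)
W(r) = 2*r*(r + 2*r²) (W(r) = (r + r*(2*r))*(2*r) = (r + 2*r²)*(2*r) = 2*r*(r + 2*r²))
W(-6) + O(12)*a = (-6)²*(2 + 4*(-6)) + 12*15 = 36*(2 - 24) + 180 = 36*(-22) + 180 = -792 + 180 = -612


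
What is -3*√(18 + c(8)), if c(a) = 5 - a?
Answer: -3*√15 ≈ -11.619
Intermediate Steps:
-3*√(18 + c(8)) = -3*√(18 + (5 - 1*8)) = -3*√(18 + (5 - 8)) = -3*√(18 - 3) = -3*√15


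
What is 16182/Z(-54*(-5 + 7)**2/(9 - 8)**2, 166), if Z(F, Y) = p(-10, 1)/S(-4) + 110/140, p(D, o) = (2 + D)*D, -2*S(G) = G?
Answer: 226548/571 ≈ 396.76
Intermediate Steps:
S(G) = -G/2
p(D, o) = D*(2 + D)
Z(F, Y) = 571/14 (Z(F, Y) = (-10*(2 - 10))/((-1/2*(-4))) + 110/140 = -10*(-8)/2 + 110*(1/140) = 80*(1/2) + 11/14 = 40 + 11/14 = 571/14)
16182/Z(-54*(-5 + 7)**2/(9 - 8)**2, 166) = 16182/(571/14) = 16182*(14/571) = 226548/571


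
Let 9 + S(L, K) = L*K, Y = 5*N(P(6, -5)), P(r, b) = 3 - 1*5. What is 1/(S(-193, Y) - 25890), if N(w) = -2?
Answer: -1/23969 ≈ -4.1721e-5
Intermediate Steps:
P(r, b) = -2 (P(r, b) = 3 - 5 = -2)
Y = -10 (Y = 5*(-2) = -10)
S(L, K) = -9 + K*L (S(L, K) = -9 + L*K = -9 + K*L)
1/(S(-193, Y) - 25890) = 1/((-9 - 10*(-193)) - 25890) = 1/((-9 + 1930) - 25890) = 1/(1921 - 25890) = 1/(-23969) = -1/23969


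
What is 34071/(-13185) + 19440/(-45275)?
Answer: -23985079/7959345 ≈ -3.0135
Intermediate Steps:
34071/(-13185) + 19440/(-45275) = 34071*(-1/13185) + 19440*(-1/45275) = -11357/4395 - 3888/9055 = -23985079/7959345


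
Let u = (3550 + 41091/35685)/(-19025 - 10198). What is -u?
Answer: 42240947/347607585 ≈ 0.12152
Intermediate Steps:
u = -42240947/347607585 (u = (3550 + 41091*(1/35685))/(-29223) = (3550 + 13697/11895)*(-1/29223) = (42240947/11895)*(-1/29223) = -42240947/347607585 ≈ -0.12152)
-u = -1*(-42240947/347607585) = 42240947/347607585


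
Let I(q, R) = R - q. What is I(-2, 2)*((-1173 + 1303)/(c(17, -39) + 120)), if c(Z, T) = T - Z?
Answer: 65/8 ≈ 8.1250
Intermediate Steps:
I(-2, 2)*((-1173 + 1303)/(c(17, -39) + 120)) = (2 - 1*(-2))*((-1173 + 1303)/((-39 - 1*17) + 120)) = (2 + 2)*(130/((-39 - 17) + 120)) = 4*(130/(-56 + 120)) = 4*(130/64) = 4*(130*(1/64)) = 4*(65/32) = 65/8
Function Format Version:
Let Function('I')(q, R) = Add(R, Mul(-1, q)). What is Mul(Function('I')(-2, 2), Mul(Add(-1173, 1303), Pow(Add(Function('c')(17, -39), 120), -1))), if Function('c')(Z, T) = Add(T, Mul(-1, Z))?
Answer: Rational(65, 8) ≈ 8.1250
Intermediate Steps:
Mul(Function('I')(-2, 2), Mul(Add(-1173, 1303), Pow(Add(Function('c')(17, -39), 120), -1))) = Mul(Add(2, Mul(-1, -2)), Mul(Add(-1173, 1303), Pow(Add(Add(-39, Mul(-1, 17)), 120), -1))) = Mul(Add(2, 2), Mul(130, Pow(Add(Add(-39, -17), 120), -1))) = Mul(4, Mul(130, Pow(Add(-56, 120), -1))) = Mul(4, Mul(130, Pow(64, -1))) = Mul(4, Mul(130, Rational(1, 64))) = Mul(4, Rational(65, 32)) = Rational(65, 8)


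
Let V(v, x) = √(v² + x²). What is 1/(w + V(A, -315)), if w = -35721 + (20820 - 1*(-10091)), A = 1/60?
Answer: -17316000/82932749999 - 60*√357210001/82932749999 ≈ -0.00022247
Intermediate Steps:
A = 1/60 ≈ 0.016667
w = -4810 (w = -35721 + (20820 + 10091) = -35721 + 30911 = -4810)
1/(w + V(A, -315)) = 1/(-4810 + √((1/60)² + (-315)²)) = 1/(-4810 + √(1/3600 + 99225)) = 1/(-4810 + √(357210001/3600)) = 1/(-4810 + √357210001/60)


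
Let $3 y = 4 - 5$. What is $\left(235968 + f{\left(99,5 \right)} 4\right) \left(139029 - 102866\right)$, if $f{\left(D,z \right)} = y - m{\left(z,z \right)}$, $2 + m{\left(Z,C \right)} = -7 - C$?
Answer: $\frac{25605863084}{3} \approx 8.5353 \cdot 10^{9}$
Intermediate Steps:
$m{\left(Z,C \right)} = -9 - C$ ($m{\left(Z,C \right)} = -2 - \left(7 + C\right) = -9 - C$)
$y = - \frac{1}{3}$ ($y = \frac{4 - 5}{3} = \frac{1}{3} \left(-1\right) = - \frac{1}{3} \approx -0.33333$)
$f{\left(D,z \right)} = \frac{26}{3} + z$ ($f{\left(D,z \right)} = - \frac{1}{3} - \left(-9 - z\right) = - \frac{1}{3} + \left(9 + z\right) = \frac{26}{3} + z$)
$\left(235968 + f{\left(99,5 \right)} 4\right) \left(139029 - 102866\right) = \left(235968 + \left(\frac{26}{3} + 5\right) 4\right) \left(139029 - 102866\right) = \left(235968 + \frac{41}{3} \cdot 4\right) 36163 = \left(235968 + \frac{164}{3}\right) 36163 = \frac{708068}{3} \cdot 36163 = \frac{25605863084}{3}$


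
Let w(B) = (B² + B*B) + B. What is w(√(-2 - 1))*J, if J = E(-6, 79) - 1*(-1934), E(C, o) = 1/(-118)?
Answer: -684633/59 + 228211*I*√3/118 ≈ -11604.0 + 3349.8*I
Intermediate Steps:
E(C, o) = -1/118
w(B) = B + 2*B² (w(B) = (B² + B²) + B = 2*B² + B = B + 2*B²)
J = 228211/118 (J = -1/118 - 1*(-1934) = -1/118 + 1934 = 228211/118 ≈ 1934.0)
w(√(-2 - 1))*J = (√(-2 - 1)*(1 + 2*√(-2 - 1)))*(228211/118) = (√(-3)*(1 + 2*√(-3)))*(228211/118) = ((I*√3)*(1 + 2*(I*√3)))*(228211/118) = ((I*√3)*(1 + 2*I*√3))*(228211/118) = (I*√3*(1 + 2*I*√3))*(228211/118) = 228211*I*√3*(1 + 2*I*√3)/118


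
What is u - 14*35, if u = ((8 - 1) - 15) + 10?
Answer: -488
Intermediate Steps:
u = 2 (u = (7 - 15) + 10 = -8 + 10 = 2)
u - 14*35 = 2 - 14*35 = 2 - 490 = -488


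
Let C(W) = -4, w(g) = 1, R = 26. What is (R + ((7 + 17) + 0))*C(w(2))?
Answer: -200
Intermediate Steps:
(R + ((7 + 17) + 0))*C(w(2)) = (26 + ((7 + 17) + 0))*(-4) = (26 + (24 + 0))*(-4) = (26 + 24)*(-4) = 50*(-4) = -200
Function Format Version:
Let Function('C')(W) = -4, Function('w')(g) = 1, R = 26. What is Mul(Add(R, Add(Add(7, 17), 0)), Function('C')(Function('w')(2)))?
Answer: -200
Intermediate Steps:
Mul(Add(R, Add(Add(7, 17), 0)), Function('C')(Function('w')(2))) = Mul(Add(26, Add(Add(7, 17), 0)), -4) = Mul(Add(26, Add(24, 0)), -4) = Mul(Add(26, 24), -4) = Mul(50, -4) = -200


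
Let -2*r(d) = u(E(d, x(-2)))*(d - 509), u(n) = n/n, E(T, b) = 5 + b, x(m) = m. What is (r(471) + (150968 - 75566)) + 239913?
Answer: 315334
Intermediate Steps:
u(n) = 1
r(d) = 509/2 - d/2 (r(d) = -(d - 509)/2 = -(-509 + d)/2 = 509/2 - d/2)
(r(471) + (150968 - 75566)) + 239913 = ((509/2 - ½*471) + (150968 - 75566)) + 239913 = ((509/2 - 471/2) + 75402) + 239913 = (19 + 75402) + 239913 = 75421 + 239913 = 315334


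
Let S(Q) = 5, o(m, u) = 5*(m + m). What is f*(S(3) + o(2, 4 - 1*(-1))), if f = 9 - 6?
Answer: 75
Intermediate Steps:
o(m, u) = 10*m (o(m, u) = 5*(2*m) = 10*m)
f = 3
f*(S(3) + o(2, 4 - 1*(-1))) = 3*(5 + 10*2) = 3*(5 + 20) = 3*25 = 75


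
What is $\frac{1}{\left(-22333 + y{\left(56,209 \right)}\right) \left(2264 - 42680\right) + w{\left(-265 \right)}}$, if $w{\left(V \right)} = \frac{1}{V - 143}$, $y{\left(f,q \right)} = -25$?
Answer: $\frac{408}{368677338623} \approx 1.1067 \cdot 10^{-9}$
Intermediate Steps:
$w{\left(V \right)} = \frac{1}{-143 + V}$
$\frac{1}{\left(-22333 + y{\left(56,209 \right)}\right) \left(2264 - 42680\right) + w{\left(-265 \right)}} = \frac{1}{\left(-22333 - 25\right) \left(2264 - 42680\right) + \frac{1}{-143 - 265}} = \frac{1}{\left(-22358\right) \left(-40416\right) + \frac{1}{-408}} = \frac{1}{903620928 - \frac{1}{408}} = \frac{1}{\frac{368677338623}{408}} = \frac{408}{368677338623}$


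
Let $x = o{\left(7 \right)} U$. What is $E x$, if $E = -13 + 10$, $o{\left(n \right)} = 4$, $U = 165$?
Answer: $-1980$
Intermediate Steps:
$E = -3$
$x = 660$ ($x = 4 \cdot 165 = 660$)
$E x = \left(-3\right) 660 = -1980$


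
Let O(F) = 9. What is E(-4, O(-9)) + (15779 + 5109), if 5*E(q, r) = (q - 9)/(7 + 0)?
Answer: 731067/35 ≈ 20888.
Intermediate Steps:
E(q, r) = -9/35 + q/35 (E(q, r) = ((q - 9)/(7 + 0))/5 = ((-9 + q)/7)/5 = ((-9 + q)*(⅐))/5 = (-9/7 + q/7)/5 = -9/35 + q/35)
E(-4, O(-9)) + (15779 + 5109) = (-9/35 + (1/35)*(-4)) + (15779 + 5109) = (-9/35 - 4/35) + 20888 = -13/35 + 20888 = 731067/35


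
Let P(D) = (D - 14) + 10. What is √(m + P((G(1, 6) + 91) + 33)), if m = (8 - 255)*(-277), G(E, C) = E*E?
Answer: 2*√17135 ≈ 261.80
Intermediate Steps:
G(E, C) = E²
m = 68419 (m = -247*(-277) = 68419)
P(D) = -4 + D (P(D) = (-14 + D) + 10 = -4 + D)
√(m + P((G(1, 6) + 91) + 33)) = √(68419 + (-4 + ((1² + 91) + 33))) = √(68419 + (-4 + ((1 + 91) + 33))) = √(68419 + (-4 + (92 + 33))) = √(68419 + (-4 + 125)) = √(68419 + 121) = √68540 = 2*√17135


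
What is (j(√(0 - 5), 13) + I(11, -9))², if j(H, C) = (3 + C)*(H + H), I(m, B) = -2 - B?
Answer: -5071 + 448*I*√5 ≈ -5071.0 + 1001.8*I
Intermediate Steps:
j(H, C) = 2*H*(3 + C) (j(H, C) = (3 + C)*(2*H) = 2*H*(3 + C))
(j(√(0 - 5), 13) + I(11, -9))² = (2*√(0 - 5)*(3 + 13) + (-2 - 1*(-9)))² = (2*√(-5)*16 + (-2 + 9))² = (2*(I*√5)*16 + 7)² = (32*I*√5 + 7)² = (7 + 32*I*√5)²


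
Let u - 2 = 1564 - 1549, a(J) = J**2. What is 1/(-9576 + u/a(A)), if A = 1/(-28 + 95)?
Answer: 1/66737 ≈ 1.4984e-5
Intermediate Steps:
A = 1/67 ≈ 0.014925
u = 17 (u = 2 + (1564 - 1549) = 2 + 15 = 17)
1/(-9576 + u/a(A)) = 1/(-9576 + 17/((1/67)**2)) = 1/(-9576 + 17/(1/4489)) = 1/(-9576 + 17*4489) = 1/(-9576 + 76313) = 1/66737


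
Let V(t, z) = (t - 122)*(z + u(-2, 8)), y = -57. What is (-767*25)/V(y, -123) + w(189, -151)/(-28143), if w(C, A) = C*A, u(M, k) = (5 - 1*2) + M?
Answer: 9288073/68287426 ≈ 0.13601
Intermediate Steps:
u(M, k) = 3 + M (u(M, k) = (5 - 2) + M = 3 + M)
w(C, A) = A*C
V(t, z) = (1 + z)*(-122 + t) (V(t, z) = (t - 122)*(z + (3 - 2)) = (-122 + t)*(z + 1) = (-122 + t)*(1 + z) = (1 + z)*(-122 + t))
(-767*25)/V(y, -123) + w(189, -151)/(-28143) = (-767*25)/(-122 - 57 - 122*(-123) - 57*(-123)) - 151*189/(-28143) = -19175/(-122 - 57 + 15006 + 7011) - 28539*(-1/28143) = -19175/21838 + 3171/3127 = 9288073/68287426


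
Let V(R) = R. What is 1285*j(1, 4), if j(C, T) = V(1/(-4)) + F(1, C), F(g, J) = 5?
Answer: 24415/4 ≈ 6103.8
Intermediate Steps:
j(C, T) = 19/4 (j(C, T) = 1/(-4) + 5 = -¼ + 5 = 19/4)
1285*j(1, 4) = 1285*(19/4) = 24415/4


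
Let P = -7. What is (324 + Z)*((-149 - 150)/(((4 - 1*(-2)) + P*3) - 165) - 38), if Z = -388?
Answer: 104656/45 ≈ 2325.7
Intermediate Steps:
(324 + Z)*((-149 - 150)/(((4 - 1*(-2)) + P*3) - 165) - 38) = (324 - 388)*((-149 - 150)/(((4 - 1*(-2)) - 7*3) - 165) - 38) = -64*(-299/(((4 + 2) - 21) - 165) - 38) = -64*(-299/((6 - 21) - 165) - 38) = -64*(-299/(-15 - 165) - 38) = -64*(-299/(-180) - 38) = -64*(-299*(-1/180) - 38) = -64*(299/180 - 38) = -64*(-6541/180) = 104656/45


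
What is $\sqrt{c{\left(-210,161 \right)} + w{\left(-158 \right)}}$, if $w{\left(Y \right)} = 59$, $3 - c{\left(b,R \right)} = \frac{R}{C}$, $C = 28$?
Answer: $\frac{15}{2} \approx 7.5$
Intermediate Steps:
$c{\left(b,R \right)} = 3 - \frac{R}{28}$
$\sqrt{c{\left(-210,161 \right)} + w{\left(-158 \right)}} = \sqrt{\left(3 - \frac{23}{4}\right) + 59} = \sqrt{- \frac{11}{4} + 59} = \sqrt{\frac{225}{4}} = \frac{15}{2}$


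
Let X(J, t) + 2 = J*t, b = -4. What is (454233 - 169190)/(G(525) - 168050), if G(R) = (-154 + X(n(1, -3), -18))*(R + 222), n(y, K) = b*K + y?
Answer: -285043/459380 ≈ -0.62049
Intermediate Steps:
n(y, K) = y - 4*K (n(y, K) = -4*K + y = y - 4*K)
X(J, t) = -2 + J*t
G(R) = -86580 - 390*R (G(R) = (-154 + (-2 + (1 - 4*(-3))*(-18)))*(R + 222) = (-154 + (-2 + (1 + 12)*(-18)))*(222 + R) = (-154 + (-2 + 13*(-18)))*(222 + R) = (-154 + (-2 - 234))*(222 + R) = (-154 - 236)*(222 + R) = -390*(222 + R) = -86580 - 390*R)
(454233 - 169190)/(G(525) - 168050) = (454233 - 169190)/((-86580 - 390*525) - 168050) = 285043/((-86580 - 204750) - 168050) = 285043/(-291330 - 168050) = 285043/(-459380) = 285043*(-1/459380) = -285043/459380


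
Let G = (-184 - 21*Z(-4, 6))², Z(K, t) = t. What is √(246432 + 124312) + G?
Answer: 96100 + 22*√766 ≈ 96709.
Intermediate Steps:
G = 96100 (G = (-184 - 21*6)² = (-184 - 126)² = (-310)² = 96100)
√(246432 + 124312) + G = √(246432 + 124312) + 96100 = √370744 + 96100 = 22*√766 + 96100 = 96100 + 22*√766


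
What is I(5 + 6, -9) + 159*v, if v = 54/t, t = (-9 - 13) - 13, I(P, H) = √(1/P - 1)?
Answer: -8586/35 + I*√110/11 ≈ -245.31 + 0.95346*I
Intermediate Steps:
I(P, H) = √(-1 + 1/P)
t = -35 (t = -22 - 13 = -35)
v = -54/35 (v = 54/(-35) = 54*(-1/35) = -54/35 ≈ -1.5429)
I(5 + 6, -9) + 159*v = √((1 - (5 + 6))/(5 + 6)) + 159*(-54/35) = √((1 - 1*11)/11) - 8586/35 = √((1 - 11)/11) - 8586/35 = √((1/11)*(-10)) - 8586/35 = √(-10/11) - 8586/35 = I*√110/11 - 8586/35 = -8586/35 + I*√110/11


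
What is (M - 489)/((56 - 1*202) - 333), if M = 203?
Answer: 286/479 ≈ 0.59708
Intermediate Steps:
(M - 489)/((56 - 1*202) - 333) = (203 - 489)/((56 - 1*202) - 333) = -286/((56 - 202) - 333) = -286/(-146 - 333) = -286/(-479) = -286*(-1/479) = 286/479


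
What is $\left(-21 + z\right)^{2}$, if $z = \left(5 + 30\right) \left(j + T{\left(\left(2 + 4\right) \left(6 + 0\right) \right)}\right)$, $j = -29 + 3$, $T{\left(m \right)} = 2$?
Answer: $741321$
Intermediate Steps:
$j = -26$
$z = -840$ ($z = \left(5 + 30\right) \left(-26 + 2\right) = 35 \left(-24\right) = -840$)
$\left(-21 + z\right)^{2} = \left(-21 - 840\right)^{2} = \left(-861\right)^{2} = 741321$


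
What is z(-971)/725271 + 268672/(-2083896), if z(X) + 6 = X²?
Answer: 73746253127/62974555659 ≈ 1.1710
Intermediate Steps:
z(X) = -6 + X²
z(-971)/725271 + 268672/(-2083896) = (-6 + (-971)²)/725271 + 268672/(-2083896) = (-6 + 942841)*(1/725271) + 268672*(-1/2083896) = 942835*(1/725271) - 33584/260487 = 942835/725271 - 33584/260487 = 73746253127/62974555659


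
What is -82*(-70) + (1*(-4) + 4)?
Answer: 5740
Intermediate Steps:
-82*(-70) + (1*(-4) + 4) = 5740 + (-4 + 4) = 5740 + 0 = 5740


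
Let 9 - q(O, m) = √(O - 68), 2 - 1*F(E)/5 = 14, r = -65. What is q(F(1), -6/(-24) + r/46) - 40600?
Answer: -40591 - 8*I*√2 ≈ -40591.0 - 11.314*I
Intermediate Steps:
F(E) = -60 (F(E) = 10 - 5*14 = 10 - 70 = -60)
q(O, m) = 9 - √(-68 + O) (q(O, m) = 9 - √(O - 68) = 9 - √(-68 + O))
q(F(1), -6/(-24) + r/46) - 40600 = (9 - √(-68 - 60)) - 40600 = (9 - √(-128)) - 40600 = (9 - 8*I*√2) - 40600 = -40591 - 8*I*√2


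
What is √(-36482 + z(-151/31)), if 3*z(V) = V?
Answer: I*√315546861/93 ≈ 191.01*I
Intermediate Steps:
z(V) = V/3
√(-36482 + z(-151/31)) = √(-36482 + (-151/31)/3) = √(-36482 + (-151*1/31)/3) = √(-36482 + (⅓)*(-151/31)) = √(-36482 - 151/93) = √(-3392977/93) = I*√315546861/93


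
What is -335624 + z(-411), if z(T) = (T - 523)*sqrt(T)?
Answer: -335624 - 934*I*sqrt(411) ≈ -3.3562e+5 - 18935.0*I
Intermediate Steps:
z(T) = sqrt(T)*(-523 + T) (z(T) = (-523 + T)*sqrt(T) = sqrt(T)*(-523 + T))
-335624 + z(-411) = -335624 + sqrt(-411)*(-523 - 411) = -335624 + (I*sqrt(411))*(-934) = -335624 - 934*I*sqrt(411)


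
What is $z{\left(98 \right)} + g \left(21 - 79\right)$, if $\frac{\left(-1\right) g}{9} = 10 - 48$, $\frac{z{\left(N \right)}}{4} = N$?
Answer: $-19444$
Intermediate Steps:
$z{\left(N \right)} = 4 N$
$g = 342$ ($g = - 9 \left(10 - 48\right) = \left(-9\right) \left(-38\right) = 342$)
$z{\left(98 \right)} + g \left(21 - 79\right) = 4 \cdot 98 + 342 \left(21 - 79\right) = 392 + 342 \left(-58\right) = 392 - 19836 = -19444$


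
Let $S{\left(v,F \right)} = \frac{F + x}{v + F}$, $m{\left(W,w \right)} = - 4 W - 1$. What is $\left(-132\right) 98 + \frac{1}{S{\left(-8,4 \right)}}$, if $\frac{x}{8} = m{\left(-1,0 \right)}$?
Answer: $- \frac{90553}{7} \approx -12936.0$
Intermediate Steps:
$m{\left(W,w \right)} = -1 - 4 W$
$x = 24$ ($x = 8 \left(-1 - -4\right) = 8 \left(-1 + 4\right) = 8 \cdot 3 = 24$)
$S{\left(v,F \right)} = \frac{24 + F}{F + v}$ ($S{\left(v,F \right)} = \frac{F + 24}{v + F} = \frac{24 + F}{F + v}$)
$\left(-132\right) 98 + \frac{1}{S{\left(-8,4 \right)}} = \left(-132\right) 98 + \frac{1}{\frac{1}{4 - 8} \left(24 + 4\right)} = -12936 + \frac{1}{\frac{1}{-4} \cdot 28} = -12936 + \frac{1}{\left(- \frac{1}{4}\right) 28} = -12936 + \frac{1}{-7} = -12936 - \frac{1}{7} = - \frac{90553}{7}$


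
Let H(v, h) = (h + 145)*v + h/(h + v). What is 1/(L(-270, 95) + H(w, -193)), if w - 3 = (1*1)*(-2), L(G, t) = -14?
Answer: -192/11711 ≈ -0.016395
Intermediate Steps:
w = 1 (w = 3 + (1*1)*(-2) = 3 + 1*(-2) = 3 - 2 = 1)
H(v, h) = h/(h + v) + v*(145 + h) (H(v, h) = (145 + h)*v + h/(h + v) = v*(145 + h) + h/(h + v) = h/(h + v) + v*(145 + h))
1/(L(-270, 95) + H(w, -193)) = 1/(-14 + (-193 + 145*1² - 193*1² + 1*(-193)² + 145*(-193)*1)/(-193 + 1)) = 1/(-14 + (-193 + 145*1 - 193*1 + 1*37249 - 27985)/(-192)) = 1/(-14 - (-193 + 145 - 193 + 37249 - 27985)/192) = 1/(-14 - 1/192*9023) = 1/(-14 - 9023/192) = 1/(-11711/192) = -192/11711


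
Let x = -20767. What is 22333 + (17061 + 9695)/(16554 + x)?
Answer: 94062173/4213 ≈ 22327.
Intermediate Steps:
22333 + (17061 + 9695)/(16554 + x) = 22333 + (17061 + 9695)/(16554 - 20767) = 22333 + 26756/(-4213) = 22333 + 26756*(-1/4213) = 22333 - 26756/4213 = 94062173/4213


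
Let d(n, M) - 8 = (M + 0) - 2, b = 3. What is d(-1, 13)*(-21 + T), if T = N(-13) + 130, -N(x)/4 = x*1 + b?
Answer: 2831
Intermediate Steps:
d(n, M) = 6 + M (d(n, M) = 8 + ((M + 0) - 2) = 8 + (M - 2) = 8 + (-2 + M) = 6 + M)
N(x) = -12 - 4*x (N(x) = -4*(x*1 + 3) = -4*(x + 3) = -4*(3 + x) = -12 - 4*x)
T = 170 (T = (-12 - 4*(-13)) + 130 = (-12 + 52) + 130 = 40 + 130 = 170)
d(-1, 13)*(-21 + T) = (6 + 13)*(-21 + 170) = 19*149 = 2831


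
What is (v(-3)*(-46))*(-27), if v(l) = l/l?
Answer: 1242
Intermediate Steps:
v(l) = 1
(v(-3)*(-46))*(-27) = (1*(-46))*(-27) = -46*(-27) = 1242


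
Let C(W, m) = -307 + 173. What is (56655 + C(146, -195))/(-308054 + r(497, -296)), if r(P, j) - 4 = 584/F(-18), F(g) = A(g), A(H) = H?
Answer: -508689/2772742 ≈ -0.18346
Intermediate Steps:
F(g) = g
C(W, m) = -134
r(P, j) = -256/9 (r(P, j) = 4 + 584/(-18) = 4 + 584*(-1/18) = 4 - 292/9 = -256/9)
(56655 + C(146, -195))/(-308054 + r(497, -296)) = (56655 - 134)/(-308054 - 256/9) = 56521/(-2772742/9) = 56521*(-9/2772742) = -508689/2772742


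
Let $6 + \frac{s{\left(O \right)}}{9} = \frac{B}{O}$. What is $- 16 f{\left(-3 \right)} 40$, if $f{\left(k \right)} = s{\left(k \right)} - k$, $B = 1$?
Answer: $34560$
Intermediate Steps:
$s{\left(O \right)} = -54 + \frac{9}{O}$ ($s{\left(O \right)} = -54 + 9 \cdot 1 \frac{1}{O} = -54 + \frac{9}{O}$)
$f{\left(k \right)} = -54 - k + \frac{9}{k}$ ($f{\left(k \right)} = \left(-54 + \frac{9}{k}\right) - k = -54 - k + \frac{9}{k}$)
$- 16 f{\left(-3 \right)} 40 = - 16 \left(-54 - -3 + \frac{9}{-3}\right) 40 = - 16 \left(-54 + 3 + 9 \left(- \frac{1}{3}\right)\right) 40 = - 16 \left(-54 + 3 - 3\right) 40 = \left(-16\right) \left(-54\right) 40 = 864 \cdot 40 = 34560$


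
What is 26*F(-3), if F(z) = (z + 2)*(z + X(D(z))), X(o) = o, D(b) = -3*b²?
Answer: 780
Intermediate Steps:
F(z) = (2 + z)*(z - 3*z²) (F(z) = (z + 2)*(z - 3*z²) = (2 + z)*(z - 3*z²))
26*F(-3) = 26*(-3*(2 - 5*(-3) - 3*(-3)²)) = 26*(-3*(2 + 15 - 3*9)) = 26*(-3*(2 + 15 - 27)) = 26*(-3*(-10)) = 26*30 = 780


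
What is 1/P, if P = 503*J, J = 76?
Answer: 1/38228 ≈ 2.6159e-5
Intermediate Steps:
P = 38228 (P = 503*76 = 38228)
1/P = 1/38228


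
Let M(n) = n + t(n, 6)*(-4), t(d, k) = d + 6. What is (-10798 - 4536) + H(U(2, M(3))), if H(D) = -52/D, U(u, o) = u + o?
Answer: -475302/31 ≈ -15332.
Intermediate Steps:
t(d, k) = 6 + d
M(n) = -24 - 3*n (M(n) = n + (6 + n)*(-4) = n + (-24 - 4*n) = -24 - 3*n)
U(u, o) = o + u
(-10798 - 4536) + H(U(2, M(3))) = (-10798 - 4536) - 52/((-24 - 3*3) + 2) = -15334 - 52/((-24 - 9) + 2) = -15334 - 52/(-33 + 2) = -15334 - 52/(-31) = -15334 - 52*(-1/31) = -15334 + 52/31 = -475302/31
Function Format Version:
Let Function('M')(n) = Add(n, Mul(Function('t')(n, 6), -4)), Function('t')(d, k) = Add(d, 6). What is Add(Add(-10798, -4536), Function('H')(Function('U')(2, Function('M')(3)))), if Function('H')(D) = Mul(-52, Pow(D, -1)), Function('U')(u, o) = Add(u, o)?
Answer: Rational(-475302, 31) ≈ -15332.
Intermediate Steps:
Function('t')(d, k) = Add(6, d)
Function('M')(n) = Add(-24, Mul(-3, n)) (Function('M')(n) = Add(n, Mul(Add(6, n), -4)) = Add(n, Add(-24, Mul(-4, n))) = Add(-24, Mul(-3, n)))
Function('U')(u, o) = Add(o, u)
Add(Add(-10798, -4536), Function('H')(Function('U')(2, Function('M')(3)))) = Add(Add(-10798, -4536), Mul(-52, Pow(Add(Add(-24, Mul(-3, 3)), 2), -1))) = Add(-15334, Mul(-52, Pow(Add(Add(-24, -9), 2), -1))) = Add(-15334, Mul(-52, Pow(Add(-33, 2), -1))) = Add(-15334, Mul(-52, Pow(-31, -1))) = Add(-15334, Mul(-52, Rational(-1, 31))) = Add(-15334, Rational(52, 31)) = Rational(-475302, 31)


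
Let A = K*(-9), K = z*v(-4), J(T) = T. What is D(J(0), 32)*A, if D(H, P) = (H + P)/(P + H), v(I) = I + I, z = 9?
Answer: 648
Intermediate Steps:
v(I) = 2*I
K = -72 (K = 9*(2*(-4)) = 9*(-8) = -72)
D(H, P) = 1 (D(H, P) = (H + P)/(H + P) = 1)
A = 648 (A = -72*(-9) = 648)
D(J(0), 32)*A = 1*648 = 648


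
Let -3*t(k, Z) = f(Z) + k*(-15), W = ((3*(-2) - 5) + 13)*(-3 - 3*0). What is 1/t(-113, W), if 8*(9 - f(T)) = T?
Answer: -4/2273 ≈ -0.0017598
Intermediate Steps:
f(T) = 9 - T/8
W = -6 (W = ((-6 - 5) + 13)*(-3 + 0) = (-11 + 13)*(-3) = 2*(-3) = -6)
t(k, Z) = -3 + 5*k + Z/24 (t(k, Z) = -((9 - Z/8) + k*(-15))/3 = -((9 - Z/8) - 15*k)/3 = -(9 - 15*k - Z/8)/3 = -3 + 5*k + Z/24)
1/t(-113, W) = 1/(-3 + 5*(-113) + (1/24)*(-6)) = 1/(-3 - 565 - 1/4) = 1/(-2273/4) = -4/2273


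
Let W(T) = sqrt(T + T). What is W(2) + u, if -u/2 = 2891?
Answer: -5780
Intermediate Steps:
u = -5782 (u = -2*2891 = -5782)
W(T) = sqrt(2)*sqrt(T) (W(T) = sqrt(2*T) = sqrt(2)*sqrt(T))
W(2) + u = sqrt(2)*sqrt(2) - 5782 = 2 - 5782 = -5780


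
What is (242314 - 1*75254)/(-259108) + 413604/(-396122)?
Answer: -21668030819/12829797397 ≈ -1.6889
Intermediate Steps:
(242314 - 1*75254)/(-259108) + 413604/(-396122) = (242314 - 75254)*(-1/259108) + 413604*(-1/396122) = 167060*(-1/259108) - 206802/198061 = -41765/64777 - 206802/198061 = -21668030819/12829797397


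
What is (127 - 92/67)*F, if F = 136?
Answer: 1144712/67 ≈ 17085.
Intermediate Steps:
(127 - 92/67)*F = (127 - 92/67)*136 = (8417/67)*136 = 1144712/67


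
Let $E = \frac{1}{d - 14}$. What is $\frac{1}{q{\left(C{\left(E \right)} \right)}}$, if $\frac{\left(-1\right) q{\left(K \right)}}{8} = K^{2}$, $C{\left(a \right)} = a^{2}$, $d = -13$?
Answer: $- \frac{531441}{8} \approx -66430.0$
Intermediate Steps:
$E = - \frac{1}{27}$ ($E = \frac{1}{-13 - 14} = \frac{1}{-27} = - \frac{1}{27} \approx -0.037037$)
$q{\left(K \right)} = - 8 K^{2}$
$\frac{1}{q{\left(C{\left(E \right)} \right)}} = \frac{1}{\left(-8\right) \left(\left(- \frac{1}{27}\right)^{2}\right)^{2}} = \frac{1}{\left(-8\right) \left(\frac{1}{729}\right)^{2}} = \frac{1}{\left(-8\right) \frac{1}{531441}} = \frac{1}{- \frac{8}{531441}} = - \frac{531441}{8}$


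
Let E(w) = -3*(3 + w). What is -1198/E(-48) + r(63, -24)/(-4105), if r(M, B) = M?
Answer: -985259/110835 ≈ -8.8894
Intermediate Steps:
E(w) = -9 - 3*w
-1198/E(-48) + r(63, -24)/(-4105) = -1198/(-9 - 3*(-48)) + 63/(-4105) = -1198/(-9 + 144) + 63*(-1/4105) = -1198/135 - 63/4105 = -985259/110835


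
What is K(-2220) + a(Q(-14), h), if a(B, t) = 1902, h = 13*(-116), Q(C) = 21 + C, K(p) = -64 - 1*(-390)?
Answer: 2228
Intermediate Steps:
K(p) = 326 (K(p) = -64 + 390 = 326)
h = -1508
K(-2220) + a(Q(-14), h) = 326 + 1902 = 2228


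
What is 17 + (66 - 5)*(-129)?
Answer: -7852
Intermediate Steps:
17 + (66 - 5)*(-129) = 17 + 61*(-129) = 17 - 7869 = -7852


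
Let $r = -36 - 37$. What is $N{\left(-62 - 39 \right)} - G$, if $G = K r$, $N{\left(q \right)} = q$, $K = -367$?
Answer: $-26892$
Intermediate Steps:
$r = -73$
$G = 26791$ ($G = \left(-367\right) \left(-73\right) = 26791$)
$N{\left(-62 - 39 \right)} - G = \left(-62 - 39\right) - 26791 = -101 - 26791 = -26892$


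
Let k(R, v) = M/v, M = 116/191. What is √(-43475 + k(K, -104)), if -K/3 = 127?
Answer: I*√1072143901114/4966 ≈ 208.51*I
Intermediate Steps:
M = 116/191 (M = 116*(1/191) = 116/191 ≈ 0.60733)
K = -381 (K = -3*127 = -381)
k(R, v) = 116/(191*v)
√(-43475 + k(K, -104)) = √(-43475 + (116/191)/(-104)) = √(-43475 + (116/191)*(-1/104)) = √(-43475 - 29/4966) = √(-215896879/4966) = I*√1072143901114/4966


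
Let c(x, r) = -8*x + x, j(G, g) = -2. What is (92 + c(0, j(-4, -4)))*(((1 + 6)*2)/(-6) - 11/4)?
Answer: -1403/3 ≈ -467.67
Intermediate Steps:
c(x, r) = -7*x
(92 + c(0, j(-4, -4)))*(((1 + 6)*2)/(-6) - 11/4) = (92 - 7*0)*(((1 + 6)*2)/(-6) - 11/4) = (92 + 0)*((7*2)*(-1/6) - 11*1/4) = 92*(14*(-1/6) - 11/4) = 92*(-7/3 - 11/4) = 92*(-61/12) = -1403/3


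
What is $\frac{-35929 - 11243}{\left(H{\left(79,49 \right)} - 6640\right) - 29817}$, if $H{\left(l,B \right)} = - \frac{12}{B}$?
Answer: $\frac{2311428}{1786405} \approx 1.2939$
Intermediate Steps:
$\frac{-35929 - 11243}{\left(H{\left(79,49 \right)} - 6640\right) - 29817} = \frac{-35929 - 11243}{\left(- \frac{12}{49} - 6640\right) - 29817} = - \frac{47172}{\left(\left(-12\right) \frac{1}{49} - 6640\right) - 29817} = - \frac{47172}{\left(- \frac{12}{49} - 6640\right) - 29817} = - \frac{47172}{- \frac{325372}{49} - 29817} = - \frac{47172}{- \frac{1786405}{49}} = \left(-47172\right) \left(- \frac{49}{1786405}\right) = \frac{2311428}{1786405}$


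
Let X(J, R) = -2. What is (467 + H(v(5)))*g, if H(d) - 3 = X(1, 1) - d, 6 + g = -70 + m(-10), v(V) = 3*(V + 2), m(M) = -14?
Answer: -40230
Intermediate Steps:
v(V) = 6 + 3*V (v(V) = 3*(2 + V) = 6 + 3*V)
g = -90 (g = -6 + (-70 - 14) = -6 - 84 = -90)
H(d) = 1 - d (H(d) = 3 + (-2 - d) = 1 - d)
(467 + H(v(5)))*g = (467 + (1 - (6 + 3*5)))*(-90) = (467 + (1 - (6 + 15)))*(-90) = (467 + (1 - 1*21))*(-90) = (467 + (1 - 21))*(-90) = (467 - 20)*(-90) = 447*(-90) = -40230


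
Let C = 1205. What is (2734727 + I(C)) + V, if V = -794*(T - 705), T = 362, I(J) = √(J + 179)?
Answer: 3007069 + 2*√346 ≈ 3.0071e+6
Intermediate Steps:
I(J) = √(179 + J)
V = 272342 (V = -794*(362 - 705) = -794*(-343) = 272342)
(2734727 + I(C)) + V = (2734727 + √(179 + 1205)) + 272342 = (2734727 + √1384) + 272342 = (2734727 + 2*√346) + 272342 = 3007069 + 2*√346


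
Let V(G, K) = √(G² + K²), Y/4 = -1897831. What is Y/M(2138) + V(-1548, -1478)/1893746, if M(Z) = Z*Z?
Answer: -1897831/1142761 + √1145197/946873 ≈ -1.6596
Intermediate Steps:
Y = -7591324 (Y = 4*(-1897831) = -7591324)
M(Z) = Z²
Y/M(2138) + V(-1548, -1478)/1893746 = -7591324/(2138²) + √((-1548)² + (-1478)²)/1893746 = -7591324/4571044 + √(2396304 + 2184484)*(1/1893746) = -7591324*1/4571044 + √4580788*(1/1893746) = -1897831/1142761 + (2*√1145197)*(1/1893746) = -1897831/1142761 + √1145197/946873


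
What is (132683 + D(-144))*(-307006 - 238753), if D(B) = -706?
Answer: -72027635543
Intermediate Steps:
(132683 + D(-144))*(-307006 - 238753) = (132683 - 706)*(-307006 - 238753) = 131977*(-545759) = -72027635543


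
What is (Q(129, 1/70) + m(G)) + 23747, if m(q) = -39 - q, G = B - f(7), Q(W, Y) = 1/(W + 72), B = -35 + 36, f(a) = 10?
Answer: 4767118/201 ≈ 23717.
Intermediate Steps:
B = 1
Q(W, Y) = 1/(72 + W)
G = -9 (G = 1 - 1*10 = 1 - 10 = -9)
(Q(129, 1/70) + m(G)) + 23747 = (1/(72 + 129) + (-39 - 1*(-9))) + 23747 = (1/201 + (-39 + 9)) + 23747 = (1/201 - 30) + 23747 = -6029/201 + 23747 = 4767118/201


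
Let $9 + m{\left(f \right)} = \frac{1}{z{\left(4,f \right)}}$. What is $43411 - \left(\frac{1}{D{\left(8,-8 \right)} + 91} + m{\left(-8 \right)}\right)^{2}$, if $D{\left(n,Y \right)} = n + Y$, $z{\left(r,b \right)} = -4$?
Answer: $\frac{5740474087}{132496} \approx 43326.0$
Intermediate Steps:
$m{\left(f \right)} = - \frac{37}{4}$ ($m{\left(f \right)} = -9 + \frac{1}{-4} = -9 - \frac{1}{4} = - \frac{37}{4}$)
$D{\left(n,Y \right)} = Y + n$
$43411 - \left(\frac{1}{D{\left(8,-8 \right)} + 91} + m{\left(-8 \right)}\right)^{2} = 43411 - \left(\frac{1}{\left(-8 + 8\right) + 91} - \frac{37}{4}\right)^{2} = 43411 - \left(\frac{1}{0 + 91} - \frac{37}{4}\right)^{2} = 43411 - \left(\frac{1}{91} - \frac{37}{4}\right)^{2} = 43411 - \left(- \frac{3363}{364}\right)^{2} = 43411 - \frac{11309769}{132496} = \frac{5740474087}{132496}$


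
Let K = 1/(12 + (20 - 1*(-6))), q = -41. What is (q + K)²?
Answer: 2424249/1444 ≈ 1678.8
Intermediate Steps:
K = 1/38 (K = 1/(12 + (20 + 6)) = 1/(12 + 26) = 1/38 ≈ 0.026316)
(q + K)² = (-41 + 1/38)² = (-1557/38)² = 2424249/1444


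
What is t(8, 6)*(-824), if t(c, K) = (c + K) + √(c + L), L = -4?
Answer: -13184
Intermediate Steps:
t(c, K) = K + c + √(-4 + c) (t(c, K) = (c + K) + √(c - 4) = (K + c) + √(-4 + c) = K + c + √(-4 + c))
t(8, 6)*(-824) = (6 + 8 + √(-4 + 8))*(-824) = (6 + 8 + √4)*(-824) = (6 + 8 + 2)*(-824) = 16*(-824) = -13184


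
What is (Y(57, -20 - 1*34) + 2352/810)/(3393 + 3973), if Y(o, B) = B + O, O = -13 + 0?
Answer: -8653/994410 ≈ -0.0087016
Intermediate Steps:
O = -13
Y(o, B) = -13 + B (Y(o, B) = B - 13 = -13 + B)
(Y(57, -20 - 1*34) + 2352/810)/(3393 + 3973) = ((-13 + (-20 - 1*34)) + 2352/810)/(3393 + 3973) = ((-13 + (-20 - 34)) + 2352*(1/810))/7366 = ((-13 - 54) + 392/135)*(1/7366) = (-67 + 392/135)*(1/7366) = -8653/135*1/7366 = -8653/994410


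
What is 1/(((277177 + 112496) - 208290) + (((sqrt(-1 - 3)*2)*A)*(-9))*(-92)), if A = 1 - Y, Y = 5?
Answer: 60461/11025100731 + 1472*I/3675033577 ≈ 5.4839e-6 + 4.0054e-7*I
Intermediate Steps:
A = -4 (A = 1 - 1*5 = 1 - 5 = -4)
1/(((277177 + 112496) - 208290) + (((sqrt(-1 - 3)*2)*A)*(-9))*(-92)) = 1/(((277177 + 112496) - 208290) + (((sqrt(-1 - 3)*2)*(-4))*(-9))*(-92)) = 1/((389673 - 208290) + (((sqrt(-4)*2)*(-4))*(-9))*(-92)) = 1/(181383 + ((((2*I)*2)*(-4))*(-9))*(-92)) = 1/(181383 + (((4*I)*(-4))*(-9))*(-92)) = 1/(181383 + (-16*I*(-9))*(-92)) = 1/(181383 + (144*I)*(-92)) = 1/(181383 - 13248*I) = (181383 + 13248*I)/33075302193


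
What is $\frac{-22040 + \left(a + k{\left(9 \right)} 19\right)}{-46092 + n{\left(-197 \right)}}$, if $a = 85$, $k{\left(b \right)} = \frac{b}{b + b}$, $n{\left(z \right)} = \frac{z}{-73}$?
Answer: $\frac{3204043}{6729038} \approx 0.47615$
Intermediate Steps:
$n{\left(z \right)} = - \frac{z}{73}$ ($n{\left(z \right)} = z \left(- \frac{1}{73}\right) = - \frac{z}{73}$)
$k{\left(b \right)} = \frac{1}{2}$ ($k{\left(b \right)} = \frac{b}{2 b} = \frac{1}{2 b} b = \frac{1}{2}$)
$\frac{-22040 + \left(a + k{\left(9 \right)} 19\right)}{-46092 + n{\left(-197 \right)}} = \frac{-22040 + \left(85 + \frac{1}{2} \cdot 19\right)}{-46092 - - \frac{197}{73}} = \frac{-22040 + \left(85 + \frac{19}{2}\right)}{-46092 + \frac{197}{73}} = \frac{-22040 + \frac{189}{2}}{- \frac{3364519}{73}} = \left(- \frac{43891}{2}\right) \left(- \frac{73}{3364519}\right) = \frac{3204043}{6729038}$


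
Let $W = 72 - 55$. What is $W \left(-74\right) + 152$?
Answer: $-1106$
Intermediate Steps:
$W = 17$
$W \left(-74\right) + 152 = 17 \left(-74\right) + 152 = -1258 + 152 = -1106$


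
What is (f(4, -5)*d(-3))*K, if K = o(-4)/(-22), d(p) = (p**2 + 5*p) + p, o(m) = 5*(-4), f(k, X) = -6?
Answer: 540/11 ≈ 49.091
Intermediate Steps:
o(m) = -20
d(p) = p**2 + 6*p
K = 10/11 (K = -20/(-22) = -20*(-1/22) = 10/11 ≈ 0.90909)
(f(4, -5)*d(-3))*K = -(-18)*(6 - 3)*(10/11) = -(-18)*3*(10/11) = -6*(-9)*(10/11) = 54*(10/11) = 540/11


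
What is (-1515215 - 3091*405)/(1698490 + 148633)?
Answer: -2767070/1847123 ≈ -1.4980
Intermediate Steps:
(-1515215 - 3091*405)/(1698490 + 148633) = (-1515215 - 1251855)/1847123 = -2767070*1/1847123 = -2767070/1847123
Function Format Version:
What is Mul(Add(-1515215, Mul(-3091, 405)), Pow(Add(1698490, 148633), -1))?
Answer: Rational(-2767070, 1847123) ≈ -1.4980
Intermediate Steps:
Mul(Add(-1515215, Mul(-3091, 405)), Pow(Add(1698490, 148633), -1)) = Mul(Add(-1515215, -1251855), Pow(1847123, -1)) = Mul(-2767070, Rational(1, 1847123)) = Rational(-2767070, 1847123)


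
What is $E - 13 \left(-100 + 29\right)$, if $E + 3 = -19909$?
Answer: $-18989$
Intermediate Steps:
$E = -19912$ ($E = -3 - 19909 = -19912$)
$E - 13 \left(-100 + 29\right) = -19912 - 13 \left(-100 + 29\right) = -19912 - 13 \left(-71\right) = -19912 - -923 = -19912 + 923 = -18989$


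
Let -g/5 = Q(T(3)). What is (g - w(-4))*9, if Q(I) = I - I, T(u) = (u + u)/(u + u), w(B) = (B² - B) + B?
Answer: -144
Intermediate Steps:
w(B) = B²
T(u) = 1 (T(u) = (2*u)/((2*u)) = (2*u)*(1/(2*u)) = 1)
Q(I) = 0
g = 0 (g = -5*0 = 0)
(g - w(-4))*9 = (0 - 1*(-4)²)*9 = (0 - 1*16)*9 = (0 - 16)*9 = -16*9 = -144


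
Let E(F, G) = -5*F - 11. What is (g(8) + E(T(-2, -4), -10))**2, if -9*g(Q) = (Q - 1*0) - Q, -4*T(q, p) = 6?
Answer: 49/4 ≈ 12.250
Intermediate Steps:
T(q, p) = -3/2 (T(q, p) = -1/4*6 = -3/2)
g(Q) = 0 (g(Q) = -((Q - 1*0) - Q)/9 = -((Q + 0) - Q)/9 = -(Q - Q)/9 = -1/9*0 = 0)
E(F, G) = -11 - 5*F
(g(8) + E(T(-2, -4), -10))**2 = (0 + (-11 - 5*(-3/2)))**2 = (0 + (-11 + 15/2))**2 = (0 - 7/2)**2 = (-7/2)**2 = 49/4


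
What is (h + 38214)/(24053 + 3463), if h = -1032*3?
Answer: 5853/4586 ≈ 1.2763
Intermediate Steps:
h = -3096
(h + 38214)/(24053 + 3463) = (-3096 + 38214)/(24053 + 3463) = 35118/27516 = 35118*(1/27516) = 5853/4586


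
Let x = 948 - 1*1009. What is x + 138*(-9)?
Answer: -1303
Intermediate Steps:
x = -61 (x = 948 - 1009 = -61)
x + 138*(-9) = -61 + 138*(-9) = -61 - 1242 = -1303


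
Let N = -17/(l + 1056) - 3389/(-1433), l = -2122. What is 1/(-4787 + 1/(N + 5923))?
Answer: -9051481529/43329440551745 ≈ -0.00020890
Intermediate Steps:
N = 3637035/1527578 (N = -17/(-2122 + 1056) - 3389/(-1433) = -17/(-1066) - 3389*(-1/1433) = -17*(-1/1066) + 3389/1433 = 17/1066 + 3389/1433 = 3637035/1527578 ≈ 2.3809)
1/(-4787 + 1/(N + 5923)) = 1/(-4787 + 1/(3637035/1527578 + 5923)) = 1/(-4787 + 1/(9051481529/1527578)) = 1/(-4787 + 1527578/9051481529) = 1/(-43329440551745/9051481529) = -9051481529/43329440551745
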